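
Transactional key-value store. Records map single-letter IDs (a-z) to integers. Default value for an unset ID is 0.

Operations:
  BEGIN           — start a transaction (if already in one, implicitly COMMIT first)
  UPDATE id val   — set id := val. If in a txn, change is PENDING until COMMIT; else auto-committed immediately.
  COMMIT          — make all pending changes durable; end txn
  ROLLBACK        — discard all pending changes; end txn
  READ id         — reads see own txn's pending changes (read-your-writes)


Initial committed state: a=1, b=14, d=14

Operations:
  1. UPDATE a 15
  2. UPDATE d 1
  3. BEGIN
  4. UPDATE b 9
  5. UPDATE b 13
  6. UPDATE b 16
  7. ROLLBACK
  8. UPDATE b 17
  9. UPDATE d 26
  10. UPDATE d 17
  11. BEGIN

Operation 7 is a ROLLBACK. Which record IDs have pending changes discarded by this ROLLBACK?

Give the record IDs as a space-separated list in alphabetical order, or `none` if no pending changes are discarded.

Answer: b

Derivation:
Initial committed: {a=1, b=14, d=14}
Op 1: UPDATE a=15 (auto-commit; committed a=15)
Op 2: UPDATE d=1 (auto-commit; committed d=1)
Op 3: BEGIN: in_txn=True, pending={}
Op 4: UPDATE b=9 (pending; pending now {b=9})
Op 5: UPDATE b=13 (pending; pending now {b=13})
Op 6: UPDATE b=16 (pending; pending now {b=16})
Op 7: ROLLBACK: discarded pending ['b']; in_txn=False
Op 8: UPDATE b=17 (auto-commit; committed b=17)
Op 9: UPDATE d=26 (auto-commit; committed d=26)
Op 10: UPDATE d=17 (auto-commit; committed d=17)
Op 11: BEGIN: in_txn=True, pending={}
ROLLBACK at op 7 discards: ['b']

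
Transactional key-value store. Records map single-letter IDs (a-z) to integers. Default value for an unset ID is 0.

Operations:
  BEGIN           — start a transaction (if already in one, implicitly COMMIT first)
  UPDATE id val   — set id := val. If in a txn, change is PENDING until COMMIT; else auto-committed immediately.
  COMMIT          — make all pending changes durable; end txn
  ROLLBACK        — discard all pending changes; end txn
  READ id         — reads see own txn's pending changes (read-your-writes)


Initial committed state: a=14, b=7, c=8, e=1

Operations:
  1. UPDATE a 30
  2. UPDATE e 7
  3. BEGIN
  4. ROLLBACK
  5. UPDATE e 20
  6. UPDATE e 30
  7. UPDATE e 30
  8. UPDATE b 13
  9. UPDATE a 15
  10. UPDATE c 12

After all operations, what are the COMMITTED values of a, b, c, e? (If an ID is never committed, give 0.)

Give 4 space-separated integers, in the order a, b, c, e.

Initial committed: {a=14, b=7, c=8, e=1}
Op 1: UPDATE a=30 (auto-commit; committed a=30)
Op 2: UPDATE e=7 (auto-commit; committed e=7)
Op 3: BEGIN: in_txn=True, pending={}
Op 4: ROLLBACK: discarded pending []; in_txn=False
Op 5: UPDATE e=20 (auto-commit; committed e=20)
Op 6: UPDATE e=30 (auto-commit; committed e=30)
Op 7: UPDATE e=30 (auto-commit; committed e=30)
Op 8: UPDATE b=13 (auto-commit; committed b=13)
Op 9: UPDATE a=15 (auto-commit; committed a=15)
Op 10: UPDATE c=12 (auto-commit; committed c=12)
Final committed: {a=15, b=13, c=12, e=30}

Answer: 15 13 12 30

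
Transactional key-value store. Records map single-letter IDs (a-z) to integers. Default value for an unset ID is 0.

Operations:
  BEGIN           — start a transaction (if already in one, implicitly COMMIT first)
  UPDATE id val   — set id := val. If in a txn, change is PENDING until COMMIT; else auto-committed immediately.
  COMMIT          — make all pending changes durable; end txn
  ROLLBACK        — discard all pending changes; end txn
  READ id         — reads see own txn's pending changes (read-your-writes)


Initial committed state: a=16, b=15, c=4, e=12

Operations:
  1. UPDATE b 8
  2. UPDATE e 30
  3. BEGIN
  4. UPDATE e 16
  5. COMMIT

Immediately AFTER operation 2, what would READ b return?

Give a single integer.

Initial committed: {a=16, b=15, c=4, e=12}
Op 1: UPDATE b=8 (auto-commit; committed b=8)
Op 2: UPDATE e=30 (auto-commit; committed e=30)
After op 2: visible(b) = 8 (pending={}, committed={a=16, b=8, c=4, e=30})

Answer: 8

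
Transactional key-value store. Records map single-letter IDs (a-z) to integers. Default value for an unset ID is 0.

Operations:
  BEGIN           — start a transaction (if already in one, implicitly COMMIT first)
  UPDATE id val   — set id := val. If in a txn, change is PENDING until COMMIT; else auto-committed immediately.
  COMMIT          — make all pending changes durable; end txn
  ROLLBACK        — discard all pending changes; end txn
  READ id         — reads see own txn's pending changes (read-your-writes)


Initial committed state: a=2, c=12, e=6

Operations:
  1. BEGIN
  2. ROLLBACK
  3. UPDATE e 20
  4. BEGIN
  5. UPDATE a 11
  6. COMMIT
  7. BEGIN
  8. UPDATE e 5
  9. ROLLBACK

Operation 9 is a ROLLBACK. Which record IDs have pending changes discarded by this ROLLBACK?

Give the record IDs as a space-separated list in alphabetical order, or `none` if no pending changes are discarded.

Initial committed: {a=2, c=12, e=6}
Op 1: BEGIN: in_txn=True, pending={}
Op 2: ROLLBACK: discarded pending []; in_txn=False
Op 3: UPDATE e=20 (auto-commit; committed e=20)
Op 4: BEGIN: in_txn=True, pending={}
Op 5: UPDATE a=11 (pending; pending now {a=11})
Op 6: COMMIT: merged ['a'] into committed; committed now {a=11, c=12, e=20}
Op 7: BEGIN: in_txn=True, pending={}
Op 8: UPDATE e=5 (pending; pending now {e=5})
Op 9: ROLLBACK: discarded pending ['e']; in_txn=False
ROLLBACK at op 9 discards: ['e']

Answer: e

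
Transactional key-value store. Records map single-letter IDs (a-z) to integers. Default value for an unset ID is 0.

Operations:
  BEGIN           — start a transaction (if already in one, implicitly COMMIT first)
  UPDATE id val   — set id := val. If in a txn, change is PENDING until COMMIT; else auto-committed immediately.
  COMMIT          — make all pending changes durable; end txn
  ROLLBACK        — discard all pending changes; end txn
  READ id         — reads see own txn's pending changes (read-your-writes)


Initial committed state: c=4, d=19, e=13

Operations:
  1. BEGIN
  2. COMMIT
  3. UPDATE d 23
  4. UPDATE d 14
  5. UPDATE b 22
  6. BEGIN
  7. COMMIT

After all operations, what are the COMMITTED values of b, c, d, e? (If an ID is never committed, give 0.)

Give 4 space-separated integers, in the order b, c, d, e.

Initial committed: {c=4, d=19, e=13}
Op 1: BEGIN: in_txn=True, pending={}
Op 2: COMMIT: merged [] into committed; committed now {c=4, d=19, e=13}
Op 3: UPDATE d=23 (auto-commit; committed d=23)
Op 4: UPDATE d=14 (auto-commit; committed d=14)
Op 5: UPDATE b=22 (auto-commit; committed b=22)
Op 6: BEGIN: in_txn=True, pending={}
Op 7: COMMIT: merged [] into committed; committed now {b=22, c=4, d=14, e=13}
Final committed: {b=22, c=4, d=14, e=13}

Answer: 22 4 14 13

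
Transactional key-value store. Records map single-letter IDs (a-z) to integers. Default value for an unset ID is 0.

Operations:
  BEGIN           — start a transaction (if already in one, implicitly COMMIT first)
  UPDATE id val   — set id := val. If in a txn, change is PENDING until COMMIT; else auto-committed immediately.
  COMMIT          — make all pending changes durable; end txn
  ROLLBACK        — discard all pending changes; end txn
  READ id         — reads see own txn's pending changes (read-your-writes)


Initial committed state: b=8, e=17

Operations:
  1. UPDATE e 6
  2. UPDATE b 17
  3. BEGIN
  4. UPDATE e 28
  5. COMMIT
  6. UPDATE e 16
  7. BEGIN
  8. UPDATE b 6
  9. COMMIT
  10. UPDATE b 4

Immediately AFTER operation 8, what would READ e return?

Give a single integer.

Answer: 16

Derivation:
Initial committed: {b=8, e=17}
Op 1: UPDATE e=6 (auto-commit; committed e=6)
Op 2: UPDATE b=17 (auto-commit; committed b=17)
Op 3: BEGIN: in_txn=True, pending={}
Op 4: UPDATE e=28 (pending; pending now {e=28})
Op 5: COMMIT: merged ['e'] into committed; committed now {b=17, e=28}
Op 6: UPDATE e=16 (auto-commit; committed e=16)
Op 7: BEGIN: in_txn=True, pending={}
Op 8: UPDATE b=6 (pending; pending now {b=6})
After op 8: visible(e) = 16 (pending={b=6}, committed={b=17, e=16})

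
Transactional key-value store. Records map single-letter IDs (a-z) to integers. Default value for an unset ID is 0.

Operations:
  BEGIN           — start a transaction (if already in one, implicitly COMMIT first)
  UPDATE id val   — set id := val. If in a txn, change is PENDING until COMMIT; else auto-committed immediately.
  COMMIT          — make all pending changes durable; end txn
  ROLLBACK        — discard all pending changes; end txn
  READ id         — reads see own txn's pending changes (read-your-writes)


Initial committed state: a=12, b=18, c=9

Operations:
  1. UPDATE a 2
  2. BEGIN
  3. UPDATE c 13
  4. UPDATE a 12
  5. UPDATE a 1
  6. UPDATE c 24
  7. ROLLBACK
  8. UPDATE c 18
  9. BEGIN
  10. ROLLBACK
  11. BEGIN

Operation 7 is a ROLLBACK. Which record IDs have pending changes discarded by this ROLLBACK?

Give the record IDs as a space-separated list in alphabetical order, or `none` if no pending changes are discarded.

Initial committed: {a=12, b=18, c=9}
Op 1: UPDATE a=2 (auto-commit; committed a=2)
Op 2: BEGIN: in_txn=True, pending={}
Op 3: UPDATE c=13 (pending; pending now {c=13})
Op 4: UPDATE a=12 (pending; pending now {a=12, c=13})
Op 5: UPDATE a=1 (pending; pending now {a=1, c=13})
Op 6: UPDATE c=24 (pending; pending now {a=1, c=24})
Op 7: ROLLBACK: discarded pending ['a', 'c']; in_txn=False
Op 8: UPDATE c=18 (auto-commit; committed c=18)
Op 9: BEGIN: in_txn=True, pending={}
Op 10: ROLLBACK: discarded pending []; in_txn=False
Op 11: BEGIN: in_txn=True, pending={}
ROLLBACK at op 7 discards: ['a', 'c']

Answer: a c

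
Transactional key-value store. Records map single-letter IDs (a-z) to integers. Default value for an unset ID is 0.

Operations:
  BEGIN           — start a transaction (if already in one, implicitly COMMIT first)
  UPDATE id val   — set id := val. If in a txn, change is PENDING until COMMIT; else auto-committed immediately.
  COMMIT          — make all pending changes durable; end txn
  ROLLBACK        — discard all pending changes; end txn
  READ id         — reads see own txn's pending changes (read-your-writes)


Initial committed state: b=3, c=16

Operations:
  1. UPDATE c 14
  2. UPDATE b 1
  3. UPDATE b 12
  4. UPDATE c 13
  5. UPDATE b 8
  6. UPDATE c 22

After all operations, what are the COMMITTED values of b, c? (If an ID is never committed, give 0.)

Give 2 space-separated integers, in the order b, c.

Answer: 8 22

Derivation:
Initial committed: {b=3, c=16}
Op 1: UPDATE c=14 (auto-commit; committed c=14)
Op 2: UPDATE b=1 (auto-commit; committed b=1)
Op 3: UPDATE b=12 (auto-commit; committed b=12)
Op 4: UPDATE c=13 (auto-commit; committed c=13)
Op 5: UPDATE b=8 (auto-commit; committed b=8)
Op 6: UPDATE c=22 (auto-commit; committed c=22)
Final committed: {b=8, c=22}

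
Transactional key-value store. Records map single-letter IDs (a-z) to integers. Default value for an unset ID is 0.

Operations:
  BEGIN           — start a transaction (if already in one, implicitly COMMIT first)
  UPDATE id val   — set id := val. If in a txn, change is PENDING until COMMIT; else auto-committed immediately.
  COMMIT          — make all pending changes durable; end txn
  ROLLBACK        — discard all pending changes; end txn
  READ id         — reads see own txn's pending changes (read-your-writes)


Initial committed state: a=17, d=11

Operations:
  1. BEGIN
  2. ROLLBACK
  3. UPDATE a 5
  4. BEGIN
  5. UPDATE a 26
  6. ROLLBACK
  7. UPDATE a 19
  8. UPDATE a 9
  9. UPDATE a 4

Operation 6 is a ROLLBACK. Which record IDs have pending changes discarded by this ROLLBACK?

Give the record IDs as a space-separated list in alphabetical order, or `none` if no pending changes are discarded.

Initial committed: {a=17, d=11}
Op 1: BEGIN: in_txn=True, pending={}
Op 2: ROLLBACK: discarded pending []; in_txn=False
Op 3: UPDATE a=5 (auto-commit; committed a=5)
Op 4: BEGIN: in_txn=True, pending={}
Op 5: UPDATE a=26 (pending; pending now {a=26})
Op 6: ROLLBACK: discarded pending ['a']; in_txn=False
Op 7: UPDATE a=19 (auto-commit; committed a=19)
Op 8: UPDATE a=9 (auto-commit; committed a=9)
Op 9: UPDATE a=4 (auto-commit; committed a=4)
ROLLBACK at op 6 discards: ['a']

Answer: a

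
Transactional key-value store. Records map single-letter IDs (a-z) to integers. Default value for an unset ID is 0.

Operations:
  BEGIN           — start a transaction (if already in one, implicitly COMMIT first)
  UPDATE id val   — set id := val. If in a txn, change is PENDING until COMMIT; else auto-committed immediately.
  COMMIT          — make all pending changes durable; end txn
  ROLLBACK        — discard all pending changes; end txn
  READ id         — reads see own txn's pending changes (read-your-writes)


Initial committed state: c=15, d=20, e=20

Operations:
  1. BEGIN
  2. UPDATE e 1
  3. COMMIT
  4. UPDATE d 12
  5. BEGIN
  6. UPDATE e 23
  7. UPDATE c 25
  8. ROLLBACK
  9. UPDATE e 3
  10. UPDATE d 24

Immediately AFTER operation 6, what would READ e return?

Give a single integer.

Answer: 23

Derivation:
Initial committed: {c=15, d=20, e=20}
Op 1: BEGIN: in_txn=True, pending={}
Op 2: UPDATE e=1 (pending; pending now {e=1})
Op 3: COMMIT: merged ['e'] into committed; committed now {c=15, d=20, e=1}
Op 4: UPDATE d=12 (auto-commit; committed d=12)
Op 5: BEGIN: in_txn=True, pending={}
Op 6: UPDATE e=23 (pending; pending now {e=23})
After op 6: visible(e) = 23 (pending={e=23}, committed={c=15, d=12, e=1})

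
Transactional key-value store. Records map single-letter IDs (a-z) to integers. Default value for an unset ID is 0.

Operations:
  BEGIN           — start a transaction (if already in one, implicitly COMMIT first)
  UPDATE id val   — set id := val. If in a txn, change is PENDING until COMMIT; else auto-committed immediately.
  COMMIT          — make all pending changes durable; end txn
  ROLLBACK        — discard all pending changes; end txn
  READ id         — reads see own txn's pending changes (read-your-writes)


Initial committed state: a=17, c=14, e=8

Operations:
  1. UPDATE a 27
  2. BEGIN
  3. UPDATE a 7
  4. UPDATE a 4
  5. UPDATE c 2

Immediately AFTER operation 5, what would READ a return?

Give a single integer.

Initial committed: {a=17, c=14, e=8}
Op 1: UPDATE a=27 (auto-commit; committed a=27)
Op 2: BEGIN: in_txn=True, pending={}
Op 3: UPDATE a=7 (pending; pending now {a=7})
Op 4: UPDATE a=4 (pending; pending now {a=4})
Op 5: UPDATE c=2 (pending; pending now {a=4, c=2})
After op 5: visible(a) = 4 (pending={a=4, c=2}, committed={a=27, c=14, e=8})

Answer: 4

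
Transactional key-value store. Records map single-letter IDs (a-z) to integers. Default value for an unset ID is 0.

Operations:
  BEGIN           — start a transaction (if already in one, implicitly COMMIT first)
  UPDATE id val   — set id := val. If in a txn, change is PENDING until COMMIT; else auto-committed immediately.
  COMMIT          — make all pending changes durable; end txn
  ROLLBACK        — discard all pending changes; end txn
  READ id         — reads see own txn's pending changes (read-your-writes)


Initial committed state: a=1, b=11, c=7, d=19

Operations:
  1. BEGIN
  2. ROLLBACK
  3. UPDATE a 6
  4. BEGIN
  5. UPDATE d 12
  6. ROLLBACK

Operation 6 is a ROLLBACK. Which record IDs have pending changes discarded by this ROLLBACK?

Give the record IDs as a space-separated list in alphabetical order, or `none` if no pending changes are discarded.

Answer: d

Derivation:
Initial committed: {a=1, b=11, c=7, d=19}
Op 1: BEGIN: in_txn=True, pending={}
Op 2: ROLLBACK: discarded pending []; in_txn=False
Op 3: UPDATE a=6 (auto-commit; committed a=6)
Op 4: BEGIN: in_txn=True, pending={}
Op 5: UPDATE d=12 (pending; pending now {d=12})
Op 6: ROLLBACK: discarded pending ['d']; in_txn=False
ROLLBACK at op 6 discards: ['d']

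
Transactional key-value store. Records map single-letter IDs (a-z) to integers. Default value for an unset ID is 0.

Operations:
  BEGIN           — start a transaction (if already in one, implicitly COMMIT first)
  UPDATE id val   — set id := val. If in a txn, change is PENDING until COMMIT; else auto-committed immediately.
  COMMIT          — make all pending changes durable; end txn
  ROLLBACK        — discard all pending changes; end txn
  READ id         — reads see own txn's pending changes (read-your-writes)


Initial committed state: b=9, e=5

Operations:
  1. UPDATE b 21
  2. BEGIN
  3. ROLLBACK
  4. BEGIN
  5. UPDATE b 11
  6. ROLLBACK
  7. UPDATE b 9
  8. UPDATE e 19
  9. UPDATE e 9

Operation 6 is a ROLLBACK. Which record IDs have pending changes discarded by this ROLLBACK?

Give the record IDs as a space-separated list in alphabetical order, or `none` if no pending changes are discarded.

Answer: b

Derivation:
Initial committed: {b=9, e=5}
Op 1: UPDATE b=21 (auto-commit; committed b=21)
Op 2: BEGIN: in_txn=True, pending={}
Op 3: ROLLBACK: discarded pending []; in_txn=False
Op 4: BEGIN: in_txn=True, pending={}
Op 5: UPDATE b=11 (pending; pending now {b=11})
Op 6: ROLLBACK: discarded pending ['b']; in_txn=False
Op 7: UPDATE b=9 (auto-commit; committed b=9)
Op 8: UPDATE e=19 (auto-commit; committed e=19)
Op 9: UPDATE e=9 (auto-commit; committed e=9)
ROLLBACK at op 6 discards: ['b']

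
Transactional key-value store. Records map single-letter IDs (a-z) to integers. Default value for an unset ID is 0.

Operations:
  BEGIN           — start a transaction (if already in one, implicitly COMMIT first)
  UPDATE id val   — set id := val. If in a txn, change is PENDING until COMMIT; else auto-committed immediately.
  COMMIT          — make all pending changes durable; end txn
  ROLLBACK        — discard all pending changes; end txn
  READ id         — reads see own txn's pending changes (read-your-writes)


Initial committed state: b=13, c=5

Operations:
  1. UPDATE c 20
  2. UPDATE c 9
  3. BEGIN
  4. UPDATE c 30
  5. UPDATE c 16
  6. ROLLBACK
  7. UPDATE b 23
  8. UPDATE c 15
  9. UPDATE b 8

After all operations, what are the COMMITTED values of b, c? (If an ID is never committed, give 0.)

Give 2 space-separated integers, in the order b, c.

Initial committed: {b=13, c=5}
Op 1: UPDATE c=20 (auto-commit; committed c=20)
Op 2: UPDATE c=9 (auto-commit; committed c=9)
Op 3: BEGIN: in_txn=True, pending={}
Op 4: UPDATE c=30 (pending; pending now {c=30})
Op 5: UPDATE c=16 (pending; pending now {c=16})
Op 6: ROLLBACK: discarded pending ['c']; in_txn=False
Op 7: UPDATE b=23 (auto-commit; committed b=23)
Op 8: UPDATE c=15 (auto-commit; committed c=15)
Op 9: UPDATE b=8 (auto-commit; committed b=8)
Final committed: {b=8, c=15}

Answer: 8 15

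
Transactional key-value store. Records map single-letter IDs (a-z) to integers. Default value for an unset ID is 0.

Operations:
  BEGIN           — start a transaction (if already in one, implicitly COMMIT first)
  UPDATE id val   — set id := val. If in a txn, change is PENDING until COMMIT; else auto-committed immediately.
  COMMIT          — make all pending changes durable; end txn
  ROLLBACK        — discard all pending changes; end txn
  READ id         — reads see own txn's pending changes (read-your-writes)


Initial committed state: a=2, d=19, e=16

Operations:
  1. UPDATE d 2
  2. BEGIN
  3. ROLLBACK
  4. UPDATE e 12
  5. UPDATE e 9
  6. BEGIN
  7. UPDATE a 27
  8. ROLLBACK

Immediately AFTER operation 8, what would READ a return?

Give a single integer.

Answer: 2

Derivation:
Initial committed: {a=2, d=19, e=16}
Op 1: UPDATE d=2 (auto-commit; committed d=2)
Op 2: BEGIN: in_txn=True, pending={}
Op 3: ROLLBACK: discarded pending []; in_txn=False
Op 4: UPDATE e=12 (auto-commit; committed e=12)
Op 5: UPDATE e=9 (auto-commit; committed e=9)
Op 6: BEGIN: in_txn=True, pending={}
Op 7: UPDATE a=27 (pending; pending now {a=27})
Op 8: ROLLBACK: discarded pending ['a']; in_txn=False
After op 8: visible(a) = 2 (pending={}, committed={a=2, d=2, e=9})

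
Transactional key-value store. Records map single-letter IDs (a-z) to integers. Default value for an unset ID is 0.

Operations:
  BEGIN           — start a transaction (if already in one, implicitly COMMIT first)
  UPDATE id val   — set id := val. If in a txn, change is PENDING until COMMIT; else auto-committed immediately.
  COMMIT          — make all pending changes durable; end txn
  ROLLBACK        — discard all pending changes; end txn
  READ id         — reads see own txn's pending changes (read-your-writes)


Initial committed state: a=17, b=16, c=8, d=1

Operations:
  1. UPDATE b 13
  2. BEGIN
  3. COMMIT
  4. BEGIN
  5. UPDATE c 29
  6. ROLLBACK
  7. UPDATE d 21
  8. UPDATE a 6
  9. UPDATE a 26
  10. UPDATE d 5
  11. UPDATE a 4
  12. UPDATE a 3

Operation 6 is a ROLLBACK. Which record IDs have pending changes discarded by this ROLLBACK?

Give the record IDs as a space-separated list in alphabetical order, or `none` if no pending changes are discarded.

Initial committed: {a=17, b=16, c=8, d=1}
Op 1: UPDATE b=13 (auto-commit; committed b=13)
Op 2: BEGIN: in_txn=True, pending={}
Op 3: COMMIT: merged [] into committed; committed now {a=17, b=13, c=8, d=1}
Op 4: BEGIN: in_txn=True, pending={}
Op 5: UPDATE c=29 (pending; pending now {c=29})
Op 6: ROLLBACK: discarded pending ['c']; in_txn=False
Op 7: UPDATE d=21 (auto-commit; committed d=21)
Op 8: UPDATE a=6 (auto-commit; committed a=6)
Op 9: UPDATE a=26 (auto-commit; committed a=26)
Op 10: UPDATE d=5 (auto-commit; committed d=5)
Op 11: UPDATE a=4 (auto-commit; committed a=4)
Op 12: UPDATE a=3 (auto-commit; committed a=3)
ROLLBACK at op 6 discards: ['c']

Answer: c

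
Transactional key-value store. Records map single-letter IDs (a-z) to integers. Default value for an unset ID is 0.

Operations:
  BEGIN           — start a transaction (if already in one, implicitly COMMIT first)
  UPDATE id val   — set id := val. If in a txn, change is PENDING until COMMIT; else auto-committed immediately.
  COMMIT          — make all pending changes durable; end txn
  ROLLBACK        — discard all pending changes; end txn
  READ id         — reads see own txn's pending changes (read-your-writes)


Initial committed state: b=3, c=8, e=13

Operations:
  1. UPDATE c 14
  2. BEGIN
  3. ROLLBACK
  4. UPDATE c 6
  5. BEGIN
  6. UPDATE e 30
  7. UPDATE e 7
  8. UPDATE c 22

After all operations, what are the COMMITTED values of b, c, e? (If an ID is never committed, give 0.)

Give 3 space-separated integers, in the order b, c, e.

Answer: 3 6 13

Derivation:
Initial committed: {b=3, c=8, e=13}
Op 1: UPDATE c=14 (auto-commit; committed c=14)
Op 2: BEGIN: in_txn=True, pending={}
Op 3: ROLLBACK: discarded pending []; in_txn=False
Op 4: UPDATE c=6 (auto-commit; committed c=6)
Op 5: BEGIN: in_txn=True, pending={}
Op 6: UPDATE e=30 (pending; pending now {e=30})
Op 7: UPDATE e=7 (pending; pending now {e=7})
Op 8: UPDATE c=22 (pending; pending now {c=22, e=7})
Final committed: {b=3, c=6, e=13}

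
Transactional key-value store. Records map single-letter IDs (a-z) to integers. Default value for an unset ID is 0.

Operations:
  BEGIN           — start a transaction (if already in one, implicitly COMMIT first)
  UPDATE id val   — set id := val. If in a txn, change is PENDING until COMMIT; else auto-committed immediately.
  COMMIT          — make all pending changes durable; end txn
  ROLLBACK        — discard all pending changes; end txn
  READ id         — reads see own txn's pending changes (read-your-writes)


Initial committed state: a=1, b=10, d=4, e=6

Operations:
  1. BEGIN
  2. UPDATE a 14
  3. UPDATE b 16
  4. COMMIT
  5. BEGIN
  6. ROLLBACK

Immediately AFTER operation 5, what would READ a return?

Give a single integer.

Answer: 14

Derivation:
Initial committed: {a=1, b=10, d=4, e=6}
Op 1: BEGIN: in_txn=True, pending={}
Op 2: UPDATE a=14 (pending; pending now {a=14})
Op 3: UPDATE b=16 (pending; pending now {a=14, b=16})
Op 4: COMMIT: merged ['a', 'b'] into committed; committed now {a=14, b=16, d=4, e=6}
Op 5: BEGIN: in_txn=True, pending={}
After op 5: visible(a) = 14 (pending={}, committed={a=14, b=16, d=4, e=6})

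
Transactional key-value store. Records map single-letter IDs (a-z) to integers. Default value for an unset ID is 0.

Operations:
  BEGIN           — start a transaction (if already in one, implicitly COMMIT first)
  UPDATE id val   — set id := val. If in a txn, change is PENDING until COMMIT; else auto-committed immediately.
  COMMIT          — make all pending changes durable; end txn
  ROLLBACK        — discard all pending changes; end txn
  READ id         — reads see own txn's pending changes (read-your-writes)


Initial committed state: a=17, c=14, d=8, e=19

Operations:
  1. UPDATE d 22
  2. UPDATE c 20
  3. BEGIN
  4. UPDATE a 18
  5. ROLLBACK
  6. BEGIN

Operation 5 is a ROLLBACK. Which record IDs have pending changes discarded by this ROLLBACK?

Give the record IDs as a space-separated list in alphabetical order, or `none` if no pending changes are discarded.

Initial committed: {a=17, c=14, d=8, e=19}
Op 1: UPDATE d=22 (auto-commit; committed d=22)
Op 2: UPDATE c=20 (auto-commit; committed c=20)
Op 3: BEGIN: in_txn=True, pending={}
Op 4: UPDATE a=18 (pending; pending now {a=18})
Op 5: ROLLBACK: discarded pending ['a']; in_txn=False
Op 6: BEGIN: in_txn=True, pending={}
ROLLBACK at op 5 discards: ['a']

Answer: a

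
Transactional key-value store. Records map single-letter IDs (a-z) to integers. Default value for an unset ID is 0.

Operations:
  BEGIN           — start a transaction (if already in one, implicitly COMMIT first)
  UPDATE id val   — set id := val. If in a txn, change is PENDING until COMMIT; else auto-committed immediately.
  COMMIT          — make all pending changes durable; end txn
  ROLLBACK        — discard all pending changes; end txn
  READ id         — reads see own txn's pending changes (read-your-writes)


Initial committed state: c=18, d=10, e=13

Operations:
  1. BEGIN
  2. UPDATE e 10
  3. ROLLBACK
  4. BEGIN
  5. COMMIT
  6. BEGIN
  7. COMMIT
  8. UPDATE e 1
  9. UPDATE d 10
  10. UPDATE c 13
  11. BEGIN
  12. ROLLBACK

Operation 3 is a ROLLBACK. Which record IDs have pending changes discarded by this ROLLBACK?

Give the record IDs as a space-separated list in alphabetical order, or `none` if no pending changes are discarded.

Initial committed: {c=18, d=10, e=13}
Op 1: BEGIN: in_txn=True, pending={}
Op 2: UPDATE e=10 (pending; pending now {e=10})
Op 3: ROLLBACK: discarded pending ['e']; in_txn=False
Op 4: BEGIN: in_txn=True, pending={}
Op 5: COMMIT: merged [] into committed; committed now {c=18, d=10, e=13}
Op 6: BEGIN: in_txn=True, pending={}
Op 7: COMMIT: merged [] into committed; committed now {c=18, d=10, e=13}
Op 8: UPDATE e=1 (auto-commit; committed e=1)
Op 9: UPDATE d=10 (auto-commit; committed d=10)
Op 10: UPDATE c=13 (auto-commit; committed c=13)
Op 11: BEGIN: in_txn=True, pending={}
Op 12: ROLLBACK: discarded pending []; in_txn=False
ROLLBACK at op 3 discards: ['e']

Answer: e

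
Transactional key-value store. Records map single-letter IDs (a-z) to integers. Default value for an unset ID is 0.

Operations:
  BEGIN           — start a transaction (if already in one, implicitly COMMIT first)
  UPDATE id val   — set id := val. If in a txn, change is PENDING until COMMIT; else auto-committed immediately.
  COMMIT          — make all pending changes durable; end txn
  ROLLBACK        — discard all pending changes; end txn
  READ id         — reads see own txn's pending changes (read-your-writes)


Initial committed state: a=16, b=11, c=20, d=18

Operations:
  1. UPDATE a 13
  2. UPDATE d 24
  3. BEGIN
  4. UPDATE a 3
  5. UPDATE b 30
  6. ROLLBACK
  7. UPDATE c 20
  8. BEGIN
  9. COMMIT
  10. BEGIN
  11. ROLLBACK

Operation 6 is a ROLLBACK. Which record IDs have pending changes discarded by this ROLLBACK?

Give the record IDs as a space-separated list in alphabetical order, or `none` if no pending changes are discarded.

Initial committed: {a=16, b=11, c=20, d=18}
Op 1: UPDATE a=13 (auto-commit; committed a=13)
Op 2: UPDATE d=24 (auto-commit; committed d=24)
Op 3: BEGIN: in_txn=True, pending={}
Op 4: UPDATE a=3 (pending; pending now {a=3})
Op 5: UPDATE b=30 (pending; pending now {a=3, b=30})
Op 6: ROLLBACK: discarded pending ['a', 'b']; in_txn=False
Op 7: UPDATE c=20 (auto-commit; committed c=20)
Op 8: BEGIN: in_txn=True, pending={}
Op 9: COMMIT: merged [] into committed; committed now {a=13, b=11, c=20, d=24}
Op 10: BEGIN: in_txn=True, pending={}
Op 11: ROLLBACK: discarded pending []; in_txn=False
ROLLBACK at op 6 discards: ['a', 'b']

Answer: a b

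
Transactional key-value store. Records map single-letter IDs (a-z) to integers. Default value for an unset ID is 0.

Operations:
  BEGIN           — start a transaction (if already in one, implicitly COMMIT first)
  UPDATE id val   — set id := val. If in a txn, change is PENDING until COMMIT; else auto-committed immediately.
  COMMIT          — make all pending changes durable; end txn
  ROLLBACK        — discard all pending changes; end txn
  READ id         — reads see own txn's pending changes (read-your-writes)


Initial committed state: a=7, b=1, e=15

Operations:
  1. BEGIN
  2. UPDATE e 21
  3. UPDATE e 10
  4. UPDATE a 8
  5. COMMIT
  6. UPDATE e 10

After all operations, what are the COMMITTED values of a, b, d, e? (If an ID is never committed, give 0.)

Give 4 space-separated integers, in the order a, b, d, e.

Answer: 8 1 0 10

Derivation:
Initial committed: {a=7, b=1, e=15}
Op 1: BEGIN: in_txn=True, pending={}
Op 2: UPDATE e=21 (pending; pending now {e=21})
Op 3: UPDATE e=10 (pending; pending now {e=10})
Op 4: UPDATE a=8 (pending; pending now {a=8, e=10})
Op 5: COMMIT: merged ['a', 'e'] into committed; committed now {a=8, b=1, e=10}
Op 6: UPDATE e=10 (auto-commit; committed e=10)
Final committed: {a=8, b=1, e=10}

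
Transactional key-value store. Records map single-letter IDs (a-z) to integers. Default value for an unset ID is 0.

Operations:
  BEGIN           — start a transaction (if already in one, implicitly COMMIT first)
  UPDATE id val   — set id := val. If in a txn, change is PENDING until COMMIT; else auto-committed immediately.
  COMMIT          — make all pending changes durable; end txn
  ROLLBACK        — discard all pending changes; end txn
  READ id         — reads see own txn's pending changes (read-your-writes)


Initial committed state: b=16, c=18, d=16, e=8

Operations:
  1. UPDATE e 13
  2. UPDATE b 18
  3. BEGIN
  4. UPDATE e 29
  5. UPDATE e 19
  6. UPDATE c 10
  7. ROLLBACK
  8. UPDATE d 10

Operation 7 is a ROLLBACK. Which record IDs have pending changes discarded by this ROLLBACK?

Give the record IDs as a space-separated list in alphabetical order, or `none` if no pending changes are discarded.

Initial committed: {b=16, c=18, d=16, e=8}
Op 1: UPDATE e=13 (auto-commit; committed e=13)
Op 2: UPDATE b=18 (auto-commit; committed b=18)
Op 3: BEGIN: in_txn=True, pending={}
Op 4: UPDATE e=29 (pending; pending now {e=29})
Op 5: UPDATE e=19 (pending; pending now {e=19})
Op 6: UPDATE c=10 (pending; pending now {c=10, e=19})
Op 7: ROLLBACK: discarded pending ['c', 'e']; in_txn=False
Op 8: UPDATE d=10 (auto-commit; committed d=10)
ROLLBACK at op 7 discards: ['c', 'e']

Answer: c e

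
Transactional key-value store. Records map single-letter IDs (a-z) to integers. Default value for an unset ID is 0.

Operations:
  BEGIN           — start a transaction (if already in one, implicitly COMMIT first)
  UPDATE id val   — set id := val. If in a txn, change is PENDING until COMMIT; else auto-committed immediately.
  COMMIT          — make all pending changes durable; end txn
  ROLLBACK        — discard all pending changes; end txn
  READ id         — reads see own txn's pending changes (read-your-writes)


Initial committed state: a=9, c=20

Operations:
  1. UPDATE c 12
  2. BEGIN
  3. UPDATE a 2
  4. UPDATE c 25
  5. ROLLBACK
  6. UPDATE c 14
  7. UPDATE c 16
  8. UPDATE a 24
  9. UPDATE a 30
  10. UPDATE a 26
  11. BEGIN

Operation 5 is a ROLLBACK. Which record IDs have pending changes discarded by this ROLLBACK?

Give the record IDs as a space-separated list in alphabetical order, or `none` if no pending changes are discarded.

Initial committed: {a=9, c=20}
Op 1: UPDATE c=12 (auto-commit; committed c=12)
Op 2: BEGIN: in_txn=True, pending={}
Op 3: UPDATE a=2 (pending; pending now {a=2})
Op 4: UPDATE c=25 (pending; pending now {a=2, c=25})
Op 5: ROLLBACK: discarded pending ['a', 'c']; in_txn=False
Op 6: UPDATE c=14 (auto-commit; committed c=14)
Op 7: UPDATE c=16 (auto-commit; committed c=16)
Op 8: UPDATE a=24 (auto-commit; committed a=24)
Op 9: UPDATE a=30 (auto-commit; committed a=30)
Op 10: UPDATE a=26 (auto-commit; committed a=26)
Op 11: BEGIN: in_txn=True, pending={}
ROLLBACK at op 5 discards: ['a', 'c']

Answer: a c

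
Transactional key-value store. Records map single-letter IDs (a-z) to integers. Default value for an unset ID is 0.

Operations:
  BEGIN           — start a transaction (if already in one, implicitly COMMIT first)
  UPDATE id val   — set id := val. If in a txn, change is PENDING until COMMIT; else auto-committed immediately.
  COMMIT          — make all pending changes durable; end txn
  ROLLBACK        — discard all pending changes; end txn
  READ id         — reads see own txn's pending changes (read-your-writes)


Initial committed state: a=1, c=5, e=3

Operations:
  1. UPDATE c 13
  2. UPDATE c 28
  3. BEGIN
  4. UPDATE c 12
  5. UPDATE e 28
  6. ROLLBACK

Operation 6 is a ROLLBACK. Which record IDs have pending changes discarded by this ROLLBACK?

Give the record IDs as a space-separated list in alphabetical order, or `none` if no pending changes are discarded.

Answer: c e

Derivation:
Initial committed: {a=1, c=5, e=3}
Op 1: UPDATE c=13 (auto-commit; committed c=13)
Op 2: UPDATE c=28 (auto-commit; committed c=28)
Op 3: BEGIN: in_txn=True, pending={}
Op 4: UPDATE c=12 (pending; pending now {c=12})
Op 5: UPDATE e=28 (pending; pending now {c=12, e=28})
Op 6: ROLLBACK: discarded pending ['c', 'e']; in_txn=False
ROLLBACK at op 6 discards: ['c', 'e']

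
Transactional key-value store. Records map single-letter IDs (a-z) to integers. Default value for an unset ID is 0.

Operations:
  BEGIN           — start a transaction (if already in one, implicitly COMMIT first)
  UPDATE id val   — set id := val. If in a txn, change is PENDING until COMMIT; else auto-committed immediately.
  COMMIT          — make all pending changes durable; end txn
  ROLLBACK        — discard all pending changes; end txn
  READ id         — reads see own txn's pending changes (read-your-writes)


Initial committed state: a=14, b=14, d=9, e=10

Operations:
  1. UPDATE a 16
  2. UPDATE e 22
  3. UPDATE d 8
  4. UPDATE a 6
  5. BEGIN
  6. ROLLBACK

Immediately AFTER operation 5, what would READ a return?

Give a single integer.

Answer: 6

Derivation:
Initial committed: {a=14, b=14, d=9, e=10}
Op 1: UPDATE a=16 (auto-commit; committed a=16)
Op 2: UPDATE e=22 (auto-commit; committed e=22)
Op 3: UPDATE d=8 (auto-commit; committed d=8)
Op 4: UPDATE a=6 (auto-commit; committed a=6)
Op 5: BEGIN: in_txn=True, pending={}
After op 5: visible(a) = 6 (pending={}, committed={a=6, b=14, d=8, e=22})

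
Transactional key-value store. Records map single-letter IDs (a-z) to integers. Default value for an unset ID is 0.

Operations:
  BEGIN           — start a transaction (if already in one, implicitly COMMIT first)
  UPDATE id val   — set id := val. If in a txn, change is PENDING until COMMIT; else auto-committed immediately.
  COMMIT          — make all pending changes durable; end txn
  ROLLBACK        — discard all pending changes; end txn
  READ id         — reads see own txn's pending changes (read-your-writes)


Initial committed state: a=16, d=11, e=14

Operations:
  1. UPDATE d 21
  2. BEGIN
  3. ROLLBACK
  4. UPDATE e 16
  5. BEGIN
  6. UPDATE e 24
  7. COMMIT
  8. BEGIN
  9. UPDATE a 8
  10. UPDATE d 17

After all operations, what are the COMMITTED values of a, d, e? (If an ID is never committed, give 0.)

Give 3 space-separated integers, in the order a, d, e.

Initial committed: {a=16, d=11, e=14}
Op 1: UPDATE d=21 (auto-commit; committed d=21)
Op 2: BEGIN: in_txn=True, pending={}
Op 3: ROLLBACK: discarded pending []; in_txn=False
Op 4: UPDATE e=16 (auto-commit; committed e=16)
Op 5: BEGIN: in_txn=True, pending={}
Op 6: UPDATE e=24 (pending; pending now {e=24})
Op 7: COMMIT: merged ['e'] into committed; committed now {a=16, d=21, e=24}
Op 8: BEGIN: in_txn=True, pending={}
Op 9: UPDATE a=8 (pending; pending now {a=8})
Op 10: UPDATE d=17 (pending; pending now {a=8, d=17})
Final committed: {a=16, d=21, e=24}

Answer: 16 21 24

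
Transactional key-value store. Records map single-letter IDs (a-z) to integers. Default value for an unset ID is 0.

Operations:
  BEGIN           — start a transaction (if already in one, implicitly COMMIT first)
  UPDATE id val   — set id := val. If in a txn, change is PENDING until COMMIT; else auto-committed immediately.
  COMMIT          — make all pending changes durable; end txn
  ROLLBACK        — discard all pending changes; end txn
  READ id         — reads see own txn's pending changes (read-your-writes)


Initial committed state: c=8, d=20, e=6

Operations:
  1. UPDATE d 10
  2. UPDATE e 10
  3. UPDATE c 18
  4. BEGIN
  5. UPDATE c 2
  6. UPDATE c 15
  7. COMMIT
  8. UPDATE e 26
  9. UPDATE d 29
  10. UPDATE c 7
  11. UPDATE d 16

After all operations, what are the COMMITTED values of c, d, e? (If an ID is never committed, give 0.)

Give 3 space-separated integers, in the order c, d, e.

Answer: 7 16 26

Derivation:
Initial committed: {c=8, d=20, e=6}
Op 1: UPDATE d=10 (auto-commit; committed d=10)
Op 2: UPDATE e=10 (auto-commit; committed e=10)
Op 3: UPDATE c=18 (auto-commit; committed c=18)
Op 4: BEGIN: in_txn=True, pending={}
Op 5: UPDATE c=2 (pending; pending now {c=2})
Op 6: UPDATE c=15 (pending; pending now {c=15})
Op 7: COMMIT: merged ['c'] into committed; committed now {c=15, d=10, e=10}
Op 8: UPDATE e=26 (auto-commit; committed e=26)
Op 9: UPDATE d=29 (auto-commit; committed d=29)
Op 10: UPDATE c=7 (auto-commit; committed c=7)
Op 11: UPDATE d=16 (auto-commit; committed d=16)
Final committed: {c=7, d=16, e=26}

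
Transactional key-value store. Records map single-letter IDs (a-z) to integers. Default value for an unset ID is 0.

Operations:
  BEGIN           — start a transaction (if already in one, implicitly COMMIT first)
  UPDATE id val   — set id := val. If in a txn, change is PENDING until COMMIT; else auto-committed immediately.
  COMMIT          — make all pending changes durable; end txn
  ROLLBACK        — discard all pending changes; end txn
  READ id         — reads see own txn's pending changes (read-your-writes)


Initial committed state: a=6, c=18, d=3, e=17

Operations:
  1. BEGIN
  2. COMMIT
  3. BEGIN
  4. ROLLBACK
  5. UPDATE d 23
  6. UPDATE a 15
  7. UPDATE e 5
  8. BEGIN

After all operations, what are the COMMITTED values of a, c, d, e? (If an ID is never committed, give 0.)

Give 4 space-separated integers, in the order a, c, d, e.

Initial committed: {a=6, c=18, d=3, e=17}
Op 1: BEGIN: in_txn=True, pending={}
Op 2: COMMIT: merged [] into committed; committed now {a=6, c=18, d=3, e=17}
Op 3: BEGIN: in_txn=True, pending={}
Op 4: ROLLBACK: discarded pending []; in_txn=False
Op 5: UPDATE d=23 (auto-commit; committed d=23)
Op 6: UPDATE a=15 (auto-commit; committed a=15)
Op 7: UPDATE e=5 (auto-commit; committed e=5)
Op 8: BEGIN: in_txn=True, pending={}
Final committed: {a=15, c=18, d=23, e=5}

Answer: 15 18 23 5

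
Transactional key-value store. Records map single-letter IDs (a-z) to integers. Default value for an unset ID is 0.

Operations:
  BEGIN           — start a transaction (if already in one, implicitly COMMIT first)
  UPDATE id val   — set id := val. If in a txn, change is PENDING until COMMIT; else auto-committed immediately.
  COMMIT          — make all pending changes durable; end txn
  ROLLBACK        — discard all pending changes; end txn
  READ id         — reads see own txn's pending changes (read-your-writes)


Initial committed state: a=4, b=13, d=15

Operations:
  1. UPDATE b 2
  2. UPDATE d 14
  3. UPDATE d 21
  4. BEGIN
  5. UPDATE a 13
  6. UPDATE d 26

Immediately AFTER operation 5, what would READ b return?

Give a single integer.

Initial committed: {a=4, b=13, d=15}
Op 1: UPDATE b=2 (auto-commit; committed b=2)
Op 2: UPDATE d=14 (auto-commit; committed d=14)
Op 3: UPDATE d=21 (auto-commit; committed d=21)
Op 4: BEGIN: in_txn=True, pending={}
Op 5: UPDATE a=13 (pending; pending now {a=13})
After op 5: visible(b) = 2 (pending={a=13}, committed={a=4, b=2, d=21})

Answer: 2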